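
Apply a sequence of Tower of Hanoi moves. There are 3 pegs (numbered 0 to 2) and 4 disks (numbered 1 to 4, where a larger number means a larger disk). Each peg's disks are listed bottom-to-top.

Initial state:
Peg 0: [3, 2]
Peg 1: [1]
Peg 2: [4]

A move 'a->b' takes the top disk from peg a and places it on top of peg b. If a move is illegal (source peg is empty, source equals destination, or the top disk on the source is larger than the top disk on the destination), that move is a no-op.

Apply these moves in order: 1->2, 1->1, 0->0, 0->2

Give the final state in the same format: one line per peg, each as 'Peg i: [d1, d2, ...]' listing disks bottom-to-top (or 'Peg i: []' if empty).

Answer: Peg 0: [3, 2]
Peg 1: []
Peg 2: [4, 1]

Derivation:
After move 1 (1->2):
Peg 0: [3, 2]
Peg 1: []
Peg 2: [4, 1]

After move 2 (1->1):
Peg 0: [3, 2]
Peg 1: []
Peg 2: [4, 1]

After move 3 (0->0):
Peg 0: [3, 2]
Peg 1: []
Peg 2: [4, 1]

After move 4 (0->2):
Peg 0: [3, 2]
Peg 1: []
Peg 2: [4, 1]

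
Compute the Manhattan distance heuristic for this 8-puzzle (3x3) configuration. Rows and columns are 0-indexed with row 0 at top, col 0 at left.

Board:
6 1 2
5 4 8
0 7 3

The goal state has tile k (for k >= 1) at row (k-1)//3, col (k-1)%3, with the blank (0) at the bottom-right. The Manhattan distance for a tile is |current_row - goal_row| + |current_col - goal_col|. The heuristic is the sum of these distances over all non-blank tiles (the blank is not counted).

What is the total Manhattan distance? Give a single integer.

Answer: 12

Derivation:
Tile 6: at (0,0), goal (1,2), distance |0-1|+|0-2| = 3
Tile 1: at (0,1), goal (0,0), distance |0-0|+|1-0| = 1
Tile 2: at (0,2), goal (0,1), distance |0-0|+|2-1| = 1
Tile 5: at (1,0), goal (1,1), distance |1-1|+|0-1| = 1
Tile 4: at (1,1), goal (1,0), distance |1-1|+|1-0| = 1
Tile 8: at (1,2), goal (2,1), distance |1-2|+|2-1| = 2
Tile 7: at (2,1), goal (2,0), distance |2-2|+|1-0| = 1
Tile 3: at (2,2), goal (0,2), distance |2-0|+|2-2| = 2
Sum: 3 + 1 + 1 + 1 + 1 + 2 + 1 + 2 = 12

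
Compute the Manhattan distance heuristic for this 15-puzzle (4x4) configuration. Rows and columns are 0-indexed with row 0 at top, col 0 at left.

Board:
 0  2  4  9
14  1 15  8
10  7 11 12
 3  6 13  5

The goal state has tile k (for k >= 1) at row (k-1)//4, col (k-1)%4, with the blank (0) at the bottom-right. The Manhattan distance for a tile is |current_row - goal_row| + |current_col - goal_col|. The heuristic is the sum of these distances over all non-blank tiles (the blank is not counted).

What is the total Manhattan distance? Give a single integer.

Answer: 30

Derivation:
Tile 2: at (0,1), goal (0,1), distance |0-0|+|1-1| = 0
Tile 4: at (0,2), goal (0,3), distance |0-0|+|2-3| = 1
Tile 9: at (0,3), goal (2,0), distance |0-2|+|3-0| = 5
Tile 14: at (1,0), goal (3,1), distance |1-3|+|0-1| = 3
Tile 1: at (1,1), goal (0,0), distance |1-0|+|1-0| = 2
Tile 15: at (1,2), goal (3,2), distance |1-3|+|2-2| = 2
Tile 8: at (1,3), goal (1,3), distance |1-1|+|3-3| = 0
Tile 10: at (2,0), goal (2,1), distance |2-2|+|0-1| = 1
Tile 7: at (2,1), goal (1,2), distance |2-1|+|1-2| = 2
Tile 11: at (2,2), goal (2,2), distance |2-2|+|2-2| = 0
Tile 12: at (2,3), goal (2,3), distance |2-2|+|3-3| = 0
Tile 3: at (3,0), goal (0,2), distance |3-0|+|0-2| = 5
Tile 6: at (3,1), goal (1,1), distance |3-1|+|1-1| = 2
Tile 13: at (3,2), goal (3,0), distance |3-3|+|2-0| = 2
Tile 5: at (3,3), goal (1,0), distance |3-1|+|3-0| = 5
Sum: 0 + 1 + 5 + 3 + 2 + 2 + 0 + 1 + 2 + 0 + 0 + 5 + 2 + 2 + 5 = 30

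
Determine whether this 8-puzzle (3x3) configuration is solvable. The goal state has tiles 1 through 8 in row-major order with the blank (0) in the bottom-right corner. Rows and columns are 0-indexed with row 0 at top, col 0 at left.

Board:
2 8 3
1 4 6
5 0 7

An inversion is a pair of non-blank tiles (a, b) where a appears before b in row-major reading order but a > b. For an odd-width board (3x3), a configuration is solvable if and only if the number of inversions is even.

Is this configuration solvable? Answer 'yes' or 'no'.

Inversions (pairs i<j in row-major order where tile[i] > tile[j] > 0): 9
9 is odd, so the puzzle is not solvable.

Answer: no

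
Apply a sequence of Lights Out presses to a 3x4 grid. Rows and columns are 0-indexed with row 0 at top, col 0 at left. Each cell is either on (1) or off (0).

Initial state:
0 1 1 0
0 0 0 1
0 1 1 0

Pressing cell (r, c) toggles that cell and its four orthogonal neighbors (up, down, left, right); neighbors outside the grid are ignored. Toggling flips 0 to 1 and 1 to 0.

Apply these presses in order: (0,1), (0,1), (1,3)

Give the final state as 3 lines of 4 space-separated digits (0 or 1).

Answer: 0 1 1 1
0 0 1 0
0 1 1 1

Derivation:
After press 1 at (0,1):
1 0 0 0
0 1 0 1
0 1 1 0

After press 2 at (0,1):
0 1 1 0
0 0 0 1
0 1 1 0

After press 3 at (1,3):
0 1 1 1
0 0 1 0
0 1 1 1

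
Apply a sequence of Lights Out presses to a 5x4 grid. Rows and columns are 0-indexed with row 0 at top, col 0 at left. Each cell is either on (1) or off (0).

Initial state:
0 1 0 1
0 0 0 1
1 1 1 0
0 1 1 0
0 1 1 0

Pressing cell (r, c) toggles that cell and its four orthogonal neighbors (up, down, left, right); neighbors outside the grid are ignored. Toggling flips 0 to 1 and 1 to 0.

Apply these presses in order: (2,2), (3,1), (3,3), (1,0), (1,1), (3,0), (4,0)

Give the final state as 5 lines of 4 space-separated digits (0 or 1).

After press 1 at (2,2):
0 1 0 1
0 0 1 1
1 0 0 1
0 1 0 0
0 1 1 0

After press 2 at (3,1):
0 1 0 1
0 0 1 1
1 1 0 1
1 0 1 0
0 0 1 0

After press 3 at (3,3):
0 1 0 1
0 0 1 1
1 1 0 0
1 0 0 1
0 0 1 1

After press 4 at (1,0):
1 1 0 1
1 1 1 1
0 1 0 0
1 0 0 1
0 0 1 1

After press 5 at (1,1):
1 0 0 1
0 0 0 1
0 0 0 0
1 0 0 1
0 0 1 1

After press 6 at (3,0):
1 0 0 1
0 0 0 1
1 0 0 0
0 1 0 1
1 0 1 1

After press 7 at (4,0):
1 0 0 1
0 0 0 1
1 0 0 0
1 1 0 1
0 1 1 1

Answer: 1 0 0 1
0 0 0 1
1 0 0 0
1 1 0 1
0 1 1 1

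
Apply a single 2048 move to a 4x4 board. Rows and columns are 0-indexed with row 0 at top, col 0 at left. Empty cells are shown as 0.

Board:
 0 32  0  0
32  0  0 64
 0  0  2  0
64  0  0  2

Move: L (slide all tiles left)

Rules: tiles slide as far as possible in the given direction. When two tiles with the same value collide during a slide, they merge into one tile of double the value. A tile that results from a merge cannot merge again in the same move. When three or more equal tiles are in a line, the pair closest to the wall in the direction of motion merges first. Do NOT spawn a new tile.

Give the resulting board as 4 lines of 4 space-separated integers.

Slide left:
row 0: [0, 32, 0, 0] -> [32, 0, 0, 0]
row 1: [32, 0, 0, 64] -> [32, 64, 0, 0]
row 2: [0, 0, 2, 0] -> [2, 0, 0, 0]
row 3: [64, 0, 0, 2] -> [64, 2, 0, 0]

Answer: 32  0  0  0
32 64  0  0
 2  0  0  0
64  2  0  0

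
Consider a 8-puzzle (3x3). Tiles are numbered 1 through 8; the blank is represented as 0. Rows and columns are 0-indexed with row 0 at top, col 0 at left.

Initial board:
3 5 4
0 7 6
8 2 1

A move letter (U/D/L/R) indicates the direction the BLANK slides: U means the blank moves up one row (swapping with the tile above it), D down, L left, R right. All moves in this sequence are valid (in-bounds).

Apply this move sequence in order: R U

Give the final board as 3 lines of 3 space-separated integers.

Answer: 3 0 4
7 5 6
8 2 1

Derivation:
After move 1 (R):
3 5 4
7 0 6
8 2 1

After move 2 (U):
3 0 4
7 5 6
8 2 1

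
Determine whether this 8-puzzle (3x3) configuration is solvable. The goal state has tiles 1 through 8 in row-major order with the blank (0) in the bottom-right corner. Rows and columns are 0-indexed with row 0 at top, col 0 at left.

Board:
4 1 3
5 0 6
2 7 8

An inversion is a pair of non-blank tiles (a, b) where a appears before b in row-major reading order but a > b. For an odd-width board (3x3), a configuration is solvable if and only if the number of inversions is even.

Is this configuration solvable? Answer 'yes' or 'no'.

Answer: yes

Derivation:
Inversions (pairs i<j in row-major order where tile[i] > tile[j] > 0): 6
6 is even, so the puzzle is solvable.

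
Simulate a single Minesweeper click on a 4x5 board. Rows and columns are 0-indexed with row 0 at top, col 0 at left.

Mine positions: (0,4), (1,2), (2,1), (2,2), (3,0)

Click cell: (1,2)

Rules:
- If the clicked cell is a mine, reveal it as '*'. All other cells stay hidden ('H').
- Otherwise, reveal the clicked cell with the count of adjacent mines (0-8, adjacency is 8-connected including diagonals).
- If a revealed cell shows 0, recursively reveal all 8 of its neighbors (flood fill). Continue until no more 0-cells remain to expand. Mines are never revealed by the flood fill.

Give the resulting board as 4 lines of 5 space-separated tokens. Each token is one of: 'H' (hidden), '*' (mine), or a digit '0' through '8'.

H H H H H
H H * H H
H H H H H
H H H H H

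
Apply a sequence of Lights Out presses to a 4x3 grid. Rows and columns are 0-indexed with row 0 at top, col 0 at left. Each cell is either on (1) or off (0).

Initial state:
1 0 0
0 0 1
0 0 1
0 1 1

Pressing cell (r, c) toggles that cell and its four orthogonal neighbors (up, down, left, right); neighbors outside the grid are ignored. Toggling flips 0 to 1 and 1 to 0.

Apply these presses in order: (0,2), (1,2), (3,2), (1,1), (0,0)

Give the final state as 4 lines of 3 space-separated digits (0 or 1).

Answer: 0 1 0
0 0 0
0 1 1
0 0 0

Derivation:
After press 1 at (0,2):
1 1 1
0 0 0
0 0 1
0 1 1

After press 2 at (1,2):
1 1 0
0 1 1
0 0 0
0 1 1

After press 3 at (3,2):
1 1 0
0 1 1
0 0 1
0 0 0

After press 4 at (1,1):
1 0 0
1 0 0
0 1 1
0 0 0

After press 5 at (0,0):
0 1 0
0 0 0
0 1 1
0 0 0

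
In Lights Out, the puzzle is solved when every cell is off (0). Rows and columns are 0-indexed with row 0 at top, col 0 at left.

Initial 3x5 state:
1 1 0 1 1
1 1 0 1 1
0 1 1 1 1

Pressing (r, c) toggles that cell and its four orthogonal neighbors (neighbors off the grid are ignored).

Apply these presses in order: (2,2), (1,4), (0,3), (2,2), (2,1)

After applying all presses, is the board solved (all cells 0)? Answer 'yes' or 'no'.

After press 1 at (2,2):
1 1 0 1 1
1 1 1 1 1
0 0 0 0 1

After press 2 at (1,4):
1 1 0 1 0
1 1 1 0 0
0 0 0 0 0

After press 3 at (0,3):
1 1 1 0 1
1 1 1 1 0
0 0 0 0 0

After press 4 at (2,2):
1 1 1 0 1
1 1 0 1 0
0 1 1 1 0

After press 5 at (2,1):
1 1 1 0 1
1 0 0 1 0
1 0 0 1 0

Lights still on: 8

Answer: no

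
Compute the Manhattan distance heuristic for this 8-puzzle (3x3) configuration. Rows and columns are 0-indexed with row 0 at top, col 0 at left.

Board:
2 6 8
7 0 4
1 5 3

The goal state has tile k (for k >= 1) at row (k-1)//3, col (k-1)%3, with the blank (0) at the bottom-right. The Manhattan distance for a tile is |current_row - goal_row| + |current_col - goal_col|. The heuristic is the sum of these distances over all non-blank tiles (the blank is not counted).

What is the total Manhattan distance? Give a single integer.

Tile 2: (0,0)->(0,1) = 1
Tile 6: (0,1)->(1,2) = 2
Tile 8: (0,2)->(2,1) = 3
Tile 7: (1,0)->(2,0) = 1
Tile 4: (1,2)->(1,0) = 2
Tile 1: (2,0)->(0,0) = 2
Tile 5: (2,1)->(1,1) = 1
Tile 3: (2,2)->(0,2) = 2
Sum: 1 + 2 + 3 + 1 + 2 + 2 + 1 + 2 = 14

Answer: 14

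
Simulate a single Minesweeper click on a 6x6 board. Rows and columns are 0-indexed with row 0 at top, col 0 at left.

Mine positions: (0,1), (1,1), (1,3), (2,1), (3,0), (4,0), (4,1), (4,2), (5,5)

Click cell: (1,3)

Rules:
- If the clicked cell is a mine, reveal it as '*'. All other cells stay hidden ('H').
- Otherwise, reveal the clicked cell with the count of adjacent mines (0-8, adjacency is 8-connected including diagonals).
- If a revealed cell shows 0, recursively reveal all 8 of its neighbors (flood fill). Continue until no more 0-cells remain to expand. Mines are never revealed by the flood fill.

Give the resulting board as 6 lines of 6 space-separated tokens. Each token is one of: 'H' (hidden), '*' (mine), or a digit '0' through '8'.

H H H H H H
H H H * H H
H H H H H H
H H H H H H
H H H H H H
H H H H H H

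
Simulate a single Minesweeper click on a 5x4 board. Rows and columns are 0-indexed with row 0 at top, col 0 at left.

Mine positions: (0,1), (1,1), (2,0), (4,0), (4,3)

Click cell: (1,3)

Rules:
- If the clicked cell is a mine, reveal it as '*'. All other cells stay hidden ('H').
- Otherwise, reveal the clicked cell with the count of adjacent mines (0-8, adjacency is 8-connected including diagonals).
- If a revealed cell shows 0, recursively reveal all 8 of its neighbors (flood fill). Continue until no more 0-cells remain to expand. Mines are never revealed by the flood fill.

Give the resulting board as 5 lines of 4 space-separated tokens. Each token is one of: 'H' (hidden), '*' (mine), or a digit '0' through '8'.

H H 2 0
H H 2 0
H H 1 0
H H 1 1
H H H H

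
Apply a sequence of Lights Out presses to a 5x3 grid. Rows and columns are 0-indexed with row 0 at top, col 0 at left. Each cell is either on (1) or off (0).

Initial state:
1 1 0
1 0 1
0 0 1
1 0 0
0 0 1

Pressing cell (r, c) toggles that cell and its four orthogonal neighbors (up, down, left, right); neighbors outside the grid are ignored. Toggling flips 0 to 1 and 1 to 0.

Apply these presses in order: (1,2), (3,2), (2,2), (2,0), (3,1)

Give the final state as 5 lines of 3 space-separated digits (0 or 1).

Answer: 1 1 1
0 1 1
1 1 0
1 0 1
0 1 0

Derivation:
After press 1 at (1,2):
1 1 1
1 1 0
0 0 0
1 0 0
0 0 1

After press 2 at (3,2):
1 1 1
1 1 0
0 0 1
1 1 1
0 0 0

After press 3 at (2,2):
1 1 1
1 1 1
0 1 0
1 1 0
0 0 0

After press 4 at (2,0):
1 1 1
0 1 1
1 0 0
0 1 0
0 0 0

After press 5 at (3,1):
1 1 1
0 1 1
1 1 0
1 0 1
0 1 0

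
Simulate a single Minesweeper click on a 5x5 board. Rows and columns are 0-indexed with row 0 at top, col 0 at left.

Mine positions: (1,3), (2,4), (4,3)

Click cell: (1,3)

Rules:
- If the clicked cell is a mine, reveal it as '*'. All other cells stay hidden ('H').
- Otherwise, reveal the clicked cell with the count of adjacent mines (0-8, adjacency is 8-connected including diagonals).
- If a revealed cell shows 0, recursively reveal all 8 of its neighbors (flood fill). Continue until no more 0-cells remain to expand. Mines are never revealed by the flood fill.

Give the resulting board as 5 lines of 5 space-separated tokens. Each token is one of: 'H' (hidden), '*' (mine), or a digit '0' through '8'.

H H H H H
H H H * H
H H H H H
H H H H H
H H H H H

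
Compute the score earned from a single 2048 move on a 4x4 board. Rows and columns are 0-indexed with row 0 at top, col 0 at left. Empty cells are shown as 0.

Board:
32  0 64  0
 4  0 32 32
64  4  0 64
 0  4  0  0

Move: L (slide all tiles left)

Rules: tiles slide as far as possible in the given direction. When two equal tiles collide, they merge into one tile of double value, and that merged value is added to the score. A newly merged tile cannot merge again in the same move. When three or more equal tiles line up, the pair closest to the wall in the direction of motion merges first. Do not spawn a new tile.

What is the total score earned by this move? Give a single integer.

Slide left:
row 0: [32, 0, 64, 0] -> [32, 64, 0, 0]  score +0 (running 0)
row 1: [4, 0, 32, 32] -> [4, 64, 0, 0]  score +64 (running 64)
row 2: [64, 4, 0, 64] -> [64, 4, 64, 0]  score +0 (running 64)
row 3: [0, 4, 0, 0] -> [4, 0, 0, 0]  score +0 (running 64)
Board after move:
32 64  0  0
 4 64  0  0
64  4 64  0
 4  0  0  0

Answer: 64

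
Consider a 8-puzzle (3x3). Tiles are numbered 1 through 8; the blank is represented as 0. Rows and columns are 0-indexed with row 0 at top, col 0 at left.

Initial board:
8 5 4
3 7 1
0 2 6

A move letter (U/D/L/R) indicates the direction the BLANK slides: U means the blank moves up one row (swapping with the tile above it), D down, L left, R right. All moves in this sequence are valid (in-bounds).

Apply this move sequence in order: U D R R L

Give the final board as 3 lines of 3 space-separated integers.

Answer: 8 5 4
3 7 1
2 0 6

Derivation:
After move 1 (U):
8 5 4
0 7 1
3 2 6

After move 2 (D):
8 5 4
3 7 1
0 2 6

After move 3 (R):
8 5 4
3 7 1
2 0 6

After move 4 (R):
8 5 4
3 7 1
2 6 0

After move 5 (L):
8 5 4
3 7 1
2 0 6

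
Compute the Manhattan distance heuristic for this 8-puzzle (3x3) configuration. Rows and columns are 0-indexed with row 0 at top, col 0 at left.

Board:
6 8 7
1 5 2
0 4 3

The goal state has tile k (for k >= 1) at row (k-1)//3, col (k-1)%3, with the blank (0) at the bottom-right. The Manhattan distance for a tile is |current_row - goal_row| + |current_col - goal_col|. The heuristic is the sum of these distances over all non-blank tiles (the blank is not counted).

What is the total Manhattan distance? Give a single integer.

Answer: 16

Derivation:
Tile 6: at (0,0), goal (1,2), distance |0-1|+|0-2| = 3
Tile 8: at (0,1), goal (2,1), distance |0-2|+|1-1| = 2
Tile 7: at (0,2), goal (2,0), distance |0-2|+|2-0| = 4
Tile 1: at (1,0), goal (0,0), distance |1-0|+|0-0| = 1
Tile 5: at (1,1), goal (1,1), distance |1-1|+|1-1| = 0
Tile 2: at (1,2), goal (0,1), distance |1-0|+|2-1| = 2
Tile 4: at (2,1), goal (1,0), distance |2-1|+|1-0| = 2
Tile 3: at (2,2), goal (0,2), distance |2-0|+|2-2| = 2
Sum: 3 + 2 + 4 + 1 + 0 + 2 + 2 + 2 = 16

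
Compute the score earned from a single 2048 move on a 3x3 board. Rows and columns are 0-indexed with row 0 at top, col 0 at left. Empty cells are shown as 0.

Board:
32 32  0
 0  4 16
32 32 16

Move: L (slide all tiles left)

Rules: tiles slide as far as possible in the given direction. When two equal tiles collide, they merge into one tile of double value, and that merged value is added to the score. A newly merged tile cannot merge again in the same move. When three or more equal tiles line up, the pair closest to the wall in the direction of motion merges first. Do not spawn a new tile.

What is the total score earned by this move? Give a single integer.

Slide left:
row 0: [32, 32, 0] -> [64, 0, 0]  score +64 (running 64)
row 1: [0, 4, 16] -> [4, 16, 0]  score +0 (running 64)
row 2: [32, 32, 16] -> [64, 16, 0]  score +64 (running 128)
Board after move:
64  0  0
 4 16  0
64 16  0

Answer: 128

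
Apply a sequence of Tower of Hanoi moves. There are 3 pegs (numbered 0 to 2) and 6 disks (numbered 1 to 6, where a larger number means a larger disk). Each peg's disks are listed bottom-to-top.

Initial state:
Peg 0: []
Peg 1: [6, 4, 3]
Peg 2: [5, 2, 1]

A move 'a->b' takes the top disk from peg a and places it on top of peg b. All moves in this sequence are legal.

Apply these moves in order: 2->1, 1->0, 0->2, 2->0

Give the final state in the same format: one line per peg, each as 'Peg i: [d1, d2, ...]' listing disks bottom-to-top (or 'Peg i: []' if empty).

After move 1 (2->1):
Peg 0: []
Peg 1: [6, 4, 3, 1]
Peg 2: [5, 2]

After move 2 (1->0):
Peg 0: [1]
Peg 1: [6, 4, 3]
Peg 2: [5, 2]

After move 3 (0->2):
Peg 0: []
Peg 1: [6, 4, 3]
Peg 2: [5, 2, 1]

After move 4 (2->0):
Peg 0: [1]
Peg 1: [6, 4, 3]
Peg 2: [5, 2]

Answer: Peg 0: [1]
Peg 1: [6, 4, 3]
Peg 2: [5, 2]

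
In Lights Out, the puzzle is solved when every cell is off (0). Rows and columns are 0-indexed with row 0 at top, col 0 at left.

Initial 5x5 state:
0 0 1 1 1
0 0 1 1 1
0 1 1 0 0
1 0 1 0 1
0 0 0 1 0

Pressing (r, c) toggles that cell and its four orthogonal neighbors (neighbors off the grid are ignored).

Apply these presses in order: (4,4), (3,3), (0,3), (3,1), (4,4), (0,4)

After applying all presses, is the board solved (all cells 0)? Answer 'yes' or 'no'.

Answer: no

Derivation:
After press 1 at (4,4):
0 0 1 1 1
0 0 1 1 1
0 1 1 0 0
1 0 1 0 0
0 0 0 0 1

After press 2 at (3,3):
0 0 1 1 1
0 0 1 1 1
0 1 1 1 0
1 0 0 1 1
0 0 0 1 1

After press 3 at (0,3):
0 0 0 0 0
0 0 1 0 1
0 1 1 1 0
1 0 0 1 1
0 0 0 1 1

After press 4 at (3,1):
0 0 0 0 0
0 0 1 0 1
0 0 1 1 0
0 1 1 1 1
0 1 0 1 1

After press 5 at (4,4):
0 0 0 0 0
0 0 1 0 1
0 0 1 1 0
0 1 1 1 0
0 1 0 0 0

After press 6 at (0,4):
0 0 0 1 1
0 0 1 0 0
0 0 1 1 0
0 1 1 1 0
0 1 0 0 0

Lights still on: 9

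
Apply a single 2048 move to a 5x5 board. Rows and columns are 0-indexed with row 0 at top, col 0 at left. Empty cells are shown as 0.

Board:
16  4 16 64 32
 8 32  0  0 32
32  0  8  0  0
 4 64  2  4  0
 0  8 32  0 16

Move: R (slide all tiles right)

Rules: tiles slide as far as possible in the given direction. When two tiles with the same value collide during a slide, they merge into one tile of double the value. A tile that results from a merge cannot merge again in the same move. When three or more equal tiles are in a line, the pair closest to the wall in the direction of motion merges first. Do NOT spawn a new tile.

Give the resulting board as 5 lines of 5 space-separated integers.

Answer: 16  4 16 64 32
 0  0  0  8 64
 0  0  0 32  8
 0  4 64  2  4
 0  0  8 32 16

Derivation:
Slide right:
row 0: [16, 4, 16, 64, 32] -> [16, 4, 16, 64, 32]
row 1: [8, 32, 0, 0, 32] -> [0, 0, 0, 8, 64]
row 2: [32, 0, 8, 0, 0] -> [0, 0, 0, 32, 8]
row 3: [4, 64, 2, 4, 0] -> [0, 4, 64, 2, 4]
row 4: [0, 8, 32, 0, 16] -> [0, 0, 8, 32, 16]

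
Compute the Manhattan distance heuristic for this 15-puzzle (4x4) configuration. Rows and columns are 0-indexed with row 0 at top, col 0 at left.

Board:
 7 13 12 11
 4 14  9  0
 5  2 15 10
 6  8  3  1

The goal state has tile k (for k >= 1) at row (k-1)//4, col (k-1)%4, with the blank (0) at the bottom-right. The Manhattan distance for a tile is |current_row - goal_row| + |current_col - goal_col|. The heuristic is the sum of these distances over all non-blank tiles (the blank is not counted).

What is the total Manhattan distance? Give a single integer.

Tile 7: at (0,0), goal (1,2), distance |0-1|+|0-2| = 3
Tile 13: at (0,1), goal (3,0), distance |0-3|+|1-0| = 4
Tile 12: at (0,2), goal (2,3), distance |0-2|+|2-3| = 3
Tile 11: at (0,3), goal (2,2), distance |0-2|+|3-2| = 3
Tile 4: at (1,0), goal (0,3), distance |1-0|+|0-3| = 4
Tile 14: at (1,1), goal (3,1), distance |1-3|+|1-1| = 2
Tile 9: at (1,2), goal (2,0), distance |1-2|+|2-0| = 3
Tile 5: at (2,0), goal (1,0), distance |2-1|+|0-0| = 1
Tile 2: at (2,1), goal (0,1), distance |2-0|+|1-1| = 2
Tile 15: at (2,2), goal (3,2), distance |2-3|+|2-2| = 1
Tile 10: at (2,3), goal (2,1), distance |2-2|+|3-1| = 2
Tile 6: at (3,0), goal (1,1), distance |3-1|+|0-1| = 3
Tile 8: at (3,1), goal (1,3), distance |3-1|+|1-3| = 4
Tile 3: at (3,2), goal (0,2), distance |3-0|+|2-2| = 3
Tile 1: at (3,3), goal (0,0), distance |3-0|+|3-0| = 6
Sum: 3 + 4 + 3 + 3 + 4 + 2 + 3 + 1 + 2 + 1 + 2 + 3 + 4 + 3 + 6 = 44

Answer: 44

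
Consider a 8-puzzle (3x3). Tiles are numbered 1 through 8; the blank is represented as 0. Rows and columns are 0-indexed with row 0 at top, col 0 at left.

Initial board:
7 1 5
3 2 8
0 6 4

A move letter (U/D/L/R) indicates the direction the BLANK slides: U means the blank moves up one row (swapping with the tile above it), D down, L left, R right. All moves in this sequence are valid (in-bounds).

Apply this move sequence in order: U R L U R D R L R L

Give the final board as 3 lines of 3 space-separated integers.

Answer: 1 2 5
7 0 8
3 6 4

Derivation:
After move 1 (U):
7 1 5
0 2 8
3 6 4

After move 2 (R):
7 1 5
2 0 8
3 6 4

After move 3 (L):
7 1 5
0 2 8
3 6 4

After move 4 (U):
0 1 5
7 2 8
3 6 4

After move 5 (R):
1 0 5
7 2 8
3 6 4

After move 6 (D):
1 2 5
7 0 8
3 6 4

After move 7 (R):
1 2 5
7 8 0
3 6 4

After move 8 (L):
1 2 5
7 0 8
3 6 4

After move 9 (R):
1 2 5
7 8 0
3 6 4

After move 10 (L):
1 2 5
7 0 8
3 6 4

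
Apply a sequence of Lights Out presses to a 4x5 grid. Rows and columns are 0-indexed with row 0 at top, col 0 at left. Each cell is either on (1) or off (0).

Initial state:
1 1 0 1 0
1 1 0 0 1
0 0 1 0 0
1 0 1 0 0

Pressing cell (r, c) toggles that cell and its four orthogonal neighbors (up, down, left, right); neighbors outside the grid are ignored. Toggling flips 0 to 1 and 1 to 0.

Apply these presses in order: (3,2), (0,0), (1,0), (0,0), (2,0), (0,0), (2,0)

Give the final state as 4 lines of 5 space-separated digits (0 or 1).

After press 1 at (3,2):
1 1 0 1 0
1 1 0 0 1
0 0 0 0 0
1 1 0 1 0

After press 2 at (0,0):
0 0 0 1 0
0 1 0 0 1
0 0 0 0 0
1 1 0 1 0

After press 3 at (1,0):
1 0 0 1 0
1 0 0 0 1
1 0 0 0 0
1 1 0 1 0

After press 4 at (0,0):
0 1 0 1 0
0 0 0 0 1
1 0 0 0 0
1 1 0 1 0

After press 5 at (2,0):
0 1 0 1 0
1 0 0 0 1
0 1 0 0 0
0 1 0 1 0

After press 6 at (0,0):
1 0 0 1 0
0 0 0 0 1
0 1 0 0 0
0 1 0 1 0

After press 7 at (2,0):
1 0 0 1 0
1 0 0 0 1
1 0 0 0 0
1 1 0 1 0

Answer: 1 0 0 1 0
1 0 0 0 1
1 0 0 0 0
1 1 0 1 0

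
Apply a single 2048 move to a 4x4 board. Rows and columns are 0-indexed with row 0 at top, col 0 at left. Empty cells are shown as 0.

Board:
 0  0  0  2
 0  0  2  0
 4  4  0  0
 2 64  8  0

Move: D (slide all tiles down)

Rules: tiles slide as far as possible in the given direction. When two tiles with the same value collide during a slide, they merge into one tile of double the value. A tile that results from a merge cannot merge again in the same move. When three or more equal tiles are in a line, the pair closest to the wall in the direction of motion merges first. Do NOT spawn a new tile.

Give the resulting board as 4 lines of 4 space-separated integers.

Answer:  0  0  0  0
 0  0  0  0
 4  4  2  0
 2 64  8  2

Derivation:
Slide down:
col 0: [0, 0, 4, 2] -> [0, 0, 4, 2]
col 1: [0, 0, 4, 64] -> [0, 0, 4, 64]
col 2: [0, 2, 0, 8] -> [0, 0, 2, 8]
col 3: [2, 0, 0, 0] -> [0, 0, 0, 2]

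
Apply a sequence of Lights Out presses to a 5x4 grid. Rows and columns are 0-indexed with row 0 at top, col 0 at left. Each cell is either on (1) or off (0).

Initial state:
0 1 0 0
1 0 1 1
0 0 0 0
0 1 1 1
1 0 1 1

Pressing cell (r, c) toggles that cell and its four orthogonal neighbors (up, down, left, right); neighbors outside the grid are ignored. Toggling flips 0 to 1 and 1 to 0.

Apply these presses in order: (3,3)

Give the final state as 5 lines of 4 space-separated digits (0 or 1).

After press 1 at (3,3):
0 1 0 0
1 0 1 1
0 0 0 1
0 1 0 0
1 0 1 0

Answer: 0 1 0 0
1 0 1 1
0 0 0 1
0 1 0 0
1 0 1 0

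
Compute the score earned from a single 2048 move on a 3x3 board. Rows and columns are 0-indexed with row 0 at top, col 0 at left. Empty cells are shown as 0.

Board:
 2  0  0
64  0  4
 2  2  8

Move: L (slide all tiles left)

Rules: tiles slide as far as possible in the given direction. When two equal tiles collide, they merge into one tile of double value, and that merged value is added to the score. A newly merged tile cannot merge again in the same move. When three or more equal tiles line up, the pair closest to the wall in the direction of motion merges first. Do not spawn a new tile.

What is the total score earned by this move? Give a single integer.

Answer: 4

Derivation:
Slide left:
row 0: [2, 0, 0] -> [2, 0, 0]  score +0 (running 0)
row 1: [64, 0, 4] -> [64, 4, 0]  score +0 (running 0)
row 2: [2, 2, 8] -> [4, 8, 0]  score +4 (running 4)
Board after move:
 2  0  0
64  4  0
 4  8  0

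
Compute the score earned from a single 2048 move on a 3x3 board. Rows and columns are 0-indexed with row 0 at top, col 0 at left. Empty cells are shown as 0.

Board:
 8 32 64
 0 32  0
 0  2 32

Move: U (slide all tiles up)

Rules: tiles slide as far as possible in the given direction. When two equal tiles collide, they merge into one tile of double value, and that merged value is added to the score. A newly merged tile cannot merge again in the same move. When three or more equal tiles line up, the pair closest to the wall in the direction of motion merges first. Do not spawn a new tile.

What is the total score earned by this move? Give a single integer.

Answer: 64

Derivation:
Slide up:
col 0: [8, 0, 0] -> [8, 0, 0]  score +0 (running 0)
col 1: [32, 32, 2] -> [64, 2, 0]  score +64 (running 64)
col 2: [64, 0, 32] -> [64, 32, 0]  score +0 (running 64)
Board after move:
 8 64 64
 0  2 32
 0  0  0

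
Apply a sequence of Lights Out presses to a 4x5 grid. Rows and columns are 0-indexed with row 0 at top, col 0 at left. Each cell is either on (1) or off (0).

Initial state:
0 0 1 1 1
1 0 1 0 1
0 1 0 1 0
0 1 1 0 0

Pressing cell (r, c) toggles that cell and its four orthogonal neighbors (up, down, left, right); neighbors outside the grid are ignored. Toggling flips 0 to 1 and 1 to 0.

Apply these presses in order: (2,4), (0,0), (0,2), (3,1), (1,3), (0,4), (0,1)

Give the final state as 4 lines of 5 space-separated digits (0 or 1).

After press 1 at (2,4):
0 0 1 1 1
1 0 1 0 0
0 1 0 0 1
0 1 1 0 1

After press 2 at (0,0):
1 1 1 1 1
0 0 1 0 0
0 1 0 0 1
0 1 1 0 1

After press 3 at (0,2):
1 0 0 0 1
0 0 0 0 0
0 1 0 0 1
0 1 1 0 1

After press 4 at (3,1):
1 0 0 0 1
0 0 0 0 0
0 0 0 0 1
1 0 0 0 1

After press 5 at (1,3):
1 0 0 1 1
0 0 1 1 1
0 0 0 1 1
1 0 0 0 1

After press 6 at (0,4):
1 0 0 0 0
0 0 1 1 0
0 0 0 1 1
1 0 0 0 1

After press 7 at (0,1):
0 1 1 0 0
0 1 1 1 0
0 0 0 1 1
1 0 0 0 1

Answer: 0 1 1 0 0
0 1 1 1 0
0 0 0 1 1
1 0 0 0 1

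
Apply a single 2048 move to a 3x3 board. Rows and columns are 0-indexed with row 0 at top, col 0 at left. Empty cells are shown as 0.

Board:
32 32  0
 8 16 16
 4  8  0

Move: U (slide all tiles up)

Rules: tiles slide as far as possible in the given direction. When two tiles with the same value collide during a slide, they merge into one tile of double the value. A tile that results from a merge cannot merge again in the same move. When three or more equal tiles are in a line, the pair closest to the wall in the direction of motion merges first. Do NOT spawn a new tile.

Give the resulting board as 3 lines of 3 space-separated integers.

Answer: 32 32 16
 8 16  0
 4  8  0

Derivation:
Slide up:
col 0: [32, 8, 4] -> [32, 8, 4]
col 1: [32, 16, 8] -> [32, 16, 8]
col 2: [0, 16, 0] -> [16, 0, 0]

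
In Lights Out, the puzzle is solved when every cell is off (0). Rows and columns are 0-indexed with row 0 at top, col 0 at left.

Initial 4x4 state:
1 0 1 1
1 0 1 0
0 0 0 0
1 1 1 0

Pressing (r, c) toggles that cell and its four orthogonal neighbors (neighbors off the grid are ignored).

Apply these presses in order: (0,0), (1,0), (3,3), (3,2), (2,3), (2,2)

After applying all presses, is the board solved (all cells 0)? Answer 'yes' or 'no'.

Answer: no

Derivation:
After press 1 at (0,0):
0 1 1 1
0 0 1 0
0 0 0 0
1 1 1 0

After press 2 at (1,0):
1 1 1 1
1 1 1 0
1 0 0 0
1 1 1 0

After press 3 at (3,3):
1 1 1 1
1 1 1 0
1 0 0 1
1 1 0 1

After press 4 at (3,2):
1 1 1 1
1 1 1 0
1 0 1 1
1 0 1 0

After press 5 at (2,3):
1 1 1 1
1 1 1 1
1 0 0 0
1 0 1 1

After press 6 at (2,2):
1 1 1 1
1 1 0 1
1 1 1 1
1 0 0 1

Lights still on: 13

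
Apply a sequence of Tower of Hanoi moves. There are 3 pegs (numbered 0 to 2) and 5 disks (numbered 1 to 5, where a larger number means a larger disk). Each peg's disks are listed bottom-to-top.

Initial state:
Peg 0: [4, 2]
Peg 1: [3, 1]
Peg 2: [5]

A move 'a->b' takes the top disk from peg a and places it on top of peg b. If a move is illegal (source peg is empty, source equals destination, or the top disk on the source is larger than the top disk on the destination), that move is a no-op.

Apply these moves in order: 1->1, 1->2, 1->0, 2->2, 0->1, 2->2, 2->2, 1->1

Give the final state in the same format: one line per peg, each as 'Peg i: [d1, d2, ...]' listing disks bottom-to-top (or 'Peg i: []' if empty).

After move 1 (1->1):
Peg 0: [4, 2]
Peg 1: [3, 1]
Peg 2: [5]

After move 2 (1->2):
Peg 0: [4, 2]
Peg 1: [3]
Peg 2: [5, 1]

After move 3 (1->0):
Peg 0: [4, 2]
Peg 1: [3]
Peg 2: [5, 1]

After move 4 (2->2):
Peg 0: [4, 2]
Peg 1: [3]
Peg 2: [5, 1]

After move 5 (0->1):
Peg 0: [4]
Peg 1: [3, 2]
Peg 2: [5, 1]

After move 6 (2->2):
Peg 0: [4]
Peg 1: [3, 2]
Peg 2: [5, 1]

After move 7 (2->2):
Peg 0: [4]
Peg 1: [3, 2]
Peg 2: [5, 1]

After move 8 (1->1):
Peg 0: [4]
Peg 1: [3, 2]
Peg 2: [5, 1]

Answer: Peg 0: [4]
Peg 1: [3, 2]
Peg 2: [5, 1]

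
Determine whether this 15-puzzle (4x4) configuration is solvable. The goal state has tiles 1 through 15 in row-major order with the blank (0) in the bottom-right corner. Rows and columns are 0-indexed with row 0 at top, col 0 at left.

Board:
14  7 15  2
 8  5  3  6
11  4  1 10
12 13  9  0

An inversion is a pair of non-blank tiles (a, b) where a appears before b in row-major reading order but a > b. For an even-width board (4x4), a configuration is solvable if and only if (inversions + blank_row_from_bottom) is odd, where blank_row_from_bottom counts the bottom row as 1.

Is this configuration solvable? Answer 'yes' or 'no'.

Answer: no

Derivation:
Inversions: 51
Blank is in row 3 (0-indexed from top), which is row 1 counting from the bottom (bottom = 1).
51 + 1 = 52, which is even, so the puzzle is not solvable.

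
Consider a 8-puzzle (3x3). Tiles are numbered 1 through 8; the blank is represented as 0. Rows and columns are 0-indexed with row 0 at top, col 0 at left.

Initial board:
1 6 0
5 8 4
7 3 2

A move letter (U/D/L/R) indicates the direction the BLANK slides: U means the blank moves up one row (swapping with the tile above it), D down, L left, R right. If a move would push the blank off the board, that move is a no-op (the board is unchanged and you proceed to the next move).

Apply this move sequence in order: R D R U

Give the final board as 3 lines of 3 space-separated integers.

Answer: 1 6 0
5 8 4
7 3 2

Derivation:
After move 1 (R):
1 6 0
5 8 4
7 3 2

After move 2 (D):
1 6 4
5 8 0
7 3 2

After move 3 (R):
1 6 4
5 8 0
7 3 2

After move 4 (U):
1 6 0
5 8 4
7 3 2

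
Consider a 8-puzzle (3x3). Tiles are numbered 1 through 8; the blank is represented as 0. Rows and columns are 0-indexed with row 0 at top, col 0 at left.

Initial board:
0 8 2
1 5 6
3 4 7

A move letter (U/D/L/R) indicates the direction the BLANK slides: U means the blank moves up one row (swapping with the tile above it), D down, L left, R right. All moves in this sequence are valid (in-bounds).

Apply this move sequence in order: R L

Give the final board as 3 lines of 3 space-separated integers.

Answer: 0 8 2
1 5 6
3 4 7

Derivation:
After move 1 (R):
8 0 2
1 5 6
3 4 7

After move 2 (L):
0 8 2
1 5 6
3 4 7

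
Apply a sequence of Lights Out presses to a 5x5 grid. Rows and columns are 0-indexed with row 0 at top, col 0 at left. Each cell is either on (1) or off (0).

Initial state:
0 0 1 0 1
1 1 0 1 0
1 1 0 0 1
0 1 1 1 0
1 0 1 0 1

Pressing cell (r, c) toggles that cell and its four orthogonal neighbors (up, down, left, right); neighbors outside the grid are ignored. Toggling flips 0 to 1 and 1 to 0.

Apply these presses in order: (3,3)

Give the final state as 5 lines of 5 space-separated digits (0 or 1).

Answer: 0 0 1 0 1
1 1 0 1 0
1 1 0 1 1
0 1 0 0 1
1 0 1 1 1

Derivation:
After press 1 at (3,3):
0 0 1 0 1
1 1 0 1 0
1 1 0 1 1
0 1 0 0 1
1 0 1 1 1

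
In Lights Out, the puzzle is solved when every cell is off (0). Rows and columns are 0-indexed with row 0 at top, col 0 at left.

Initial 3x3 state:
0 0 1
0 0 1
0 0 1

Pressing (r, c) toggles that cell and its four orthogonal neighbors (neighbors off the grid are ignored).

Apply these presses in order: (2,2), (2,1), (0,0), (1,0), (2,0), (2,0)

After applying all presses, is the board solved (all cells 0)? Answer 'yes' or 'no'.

After press 1 at (2,2):
0 0 1
0 0 0
0 1 0

After press 2 at (2,1):
0 0 1
0 1 0
1 0 1

After press 3 at (0,0):
1 1 1
1 1 0
1 0 1

After press 4 at (1,0):
0 1 1
0 0 0
0 0 1

After press 5 at (2,0):
0 1 1
1 0 0
1 1 1

After press 6 at (2,0):
0 1 1
0 0 0
0 0 1

Lights still on: 3

Answer: no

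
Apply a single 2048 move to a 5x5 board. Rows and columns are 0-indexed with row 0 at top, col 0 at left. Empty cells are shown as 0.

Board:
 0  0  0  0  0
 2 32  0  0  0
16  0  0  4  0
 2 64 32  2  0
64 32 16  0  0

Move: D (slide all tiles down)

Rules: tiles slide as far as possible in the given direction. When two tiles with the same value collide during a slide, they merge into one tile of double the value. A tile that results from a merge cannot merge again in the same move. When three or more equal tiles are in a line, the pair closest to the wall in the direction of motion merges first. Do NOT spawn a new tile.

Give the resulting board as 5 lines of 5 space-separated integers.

Answer:  0  0  0  0  0
 2  0  0  0  0
16 32  0  0  0
 2 64 32  4  0
64 32 16  2  0

Derivation:
Slide down:
col 0: [0, 2, 16, 2, 64] -> [0, 2, 16, 2, 64]
col 1: [0, 32, 0, 64, 32] -> [0, 0, 32, 64, 32]
col 2: [0, 0, 0, 32, 16] -> [0, 0, 0, 32, 16]
col 3: [0, 0, 4, 2, 0] -> [0, 0, 0, 4, 2]
col 4: [0, 0, 0, 0, 0] -> [0, 0, 0, 0, 0]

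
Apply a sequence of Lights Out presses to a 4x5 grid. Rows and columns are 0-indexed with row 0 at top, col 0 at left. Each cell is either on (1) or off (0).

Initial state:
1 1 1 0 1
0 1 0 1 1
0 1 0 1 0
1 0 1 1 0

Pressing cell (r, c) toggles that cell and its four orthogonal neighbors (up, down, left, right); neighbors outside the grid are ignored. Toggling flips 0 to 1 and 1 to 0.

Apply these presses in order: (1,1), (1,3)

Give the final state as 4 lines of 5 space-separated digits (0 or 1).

After press 1 at (1,1):
1 0 1 0 1
1 0 1 1 1
0 0 0 1 0
1 0 1 1 0

After press 2 at (1,3):
1 0 1 1 1
1 0 0 0 0
0 0 0 0 0
1 0 1 1 0

Answer: 1 0 1 1 1
1 0 0 0 0
0 0 0 0 0
1 0 1 1 0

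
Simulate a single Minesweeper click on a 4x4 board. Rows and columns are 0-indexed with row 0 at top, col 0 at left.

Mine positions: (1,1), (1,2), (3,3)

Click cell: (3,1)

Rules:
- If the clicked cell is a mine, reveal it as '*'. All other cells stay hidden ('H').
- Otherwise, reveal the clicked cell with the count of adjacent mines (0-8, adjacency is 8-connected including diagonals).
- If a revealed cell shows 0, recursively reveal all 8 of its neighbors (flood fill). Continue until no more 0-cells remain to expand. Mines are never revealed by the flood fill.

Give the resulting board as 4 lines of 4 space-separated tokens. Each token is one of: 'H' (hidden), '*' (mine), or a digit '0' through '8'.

H H H H
H H H H
1 2 3 H
0 0 1 H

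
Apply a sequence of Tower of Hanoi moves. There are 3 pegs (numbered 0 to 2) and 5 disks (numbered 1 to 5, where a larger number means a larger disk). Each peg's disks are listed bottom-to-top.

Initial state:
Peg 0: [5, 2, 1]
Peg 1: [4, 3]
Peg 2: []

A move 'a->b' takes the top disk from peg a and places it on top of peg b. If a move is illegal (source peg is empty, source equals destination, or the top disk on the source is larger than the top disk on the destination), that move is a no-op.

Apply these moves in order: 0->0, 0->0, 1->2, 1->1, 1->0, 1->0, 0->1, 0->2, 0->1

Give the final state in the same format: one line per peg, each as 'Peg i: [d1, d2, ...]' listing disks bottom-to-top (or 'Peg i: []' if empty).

Answer: Peg 0: [5]
Peg 1: [4, 1]
Peg 2: [3, 2]

Derivation:
After move 1 (0->0):
Peg 0: [5, 2, 1]
Peg 1: [4, 3]
Peg 2: []

After move 2 (0->0):
Peg 0: [5, 2, 1]
Peg 1: [4, 3]
Peg 2: []

After move 3 (1->2):
Peg 0: [5, 2, 1]
Peg 1: [4]
Peg 2: [3]

After move 4 (1->1):
Peg 0: [5, 2, 1]
Peg 1: [4]
Peg 2: [3]

After move 5 (1->0):
Peg 0: [5, 2, 1]
Peg 1: [4]
Peg 2: [3]

After move 6 (1->0):
Peg 0: [5, 2, 1]
Peg 1: [4]
Peg 2: [3]

After move 7 (0->1):
Peg 0: [5, 2]
Peg 1: [4, 1]
Peg 2: [3]

After move 8 (0->2):
Peg 0: [5]
Peg 1: [4, 1]
Peg 2: [3, 2]

After move 9 (0->1):
Peg 0: [5]
Peg 1: [4, 1]
Peg 2: [3, 2]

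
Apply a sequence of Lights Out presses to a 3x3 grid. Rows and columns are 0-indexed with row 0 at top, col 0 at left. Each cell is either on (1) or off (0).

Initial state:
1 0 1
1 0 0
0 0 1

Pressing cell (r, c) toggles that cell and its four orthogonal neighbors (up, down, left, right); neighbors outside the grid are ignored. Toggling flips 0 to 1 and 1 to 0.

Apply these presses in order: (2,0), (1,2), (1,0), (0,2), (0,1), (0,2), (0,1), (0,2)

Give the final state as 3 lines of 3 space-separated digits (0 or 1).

Answer: 0 1 1
1 0 0
0 1 0

Derivation:
After press 1 at (2,0):
1 0 1
0 0 0
1 1 1

After press 2 at (1,2):
1 0 0
0 1 1
1 1 0

After press 3 at (1,0):
0 0 0
1 0 1
0 1 0

After press 4 at (0,2):
0 1 1
1 0 0
0 1 0

After press 5 at (0,1):
1 0 0
1 1 0
0 1 0

After press 6 at (0,2):
1 1 1
1 1 1
0 1 0

After press 7 at (0,1):
0 0 0
1 0 1
0 1 0

After press 8 at (0,2):
0 1 1
1 0 0
0 1 0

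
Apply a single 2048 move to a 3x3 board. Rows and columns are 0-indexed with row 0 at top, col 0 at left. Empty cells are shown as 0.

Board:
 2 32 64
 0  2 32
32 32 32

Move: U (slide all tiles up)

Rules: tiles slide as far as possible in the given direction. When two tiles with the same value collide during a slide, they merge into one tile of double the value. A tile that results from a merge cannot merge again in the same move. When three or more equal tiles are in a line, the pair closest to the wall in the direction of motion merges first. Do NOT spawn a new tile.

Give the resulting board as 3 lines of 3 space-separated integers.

Slide up:
col 0: [2, 0, 32] -> [2, 32, 0]
col 1: [32, 2, 32] -> [32, 2, 32]
col 2: [64, 32, 32] -> [64, 64, 0]

Answer:  2 32 64
32  2 64
 0 32  0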